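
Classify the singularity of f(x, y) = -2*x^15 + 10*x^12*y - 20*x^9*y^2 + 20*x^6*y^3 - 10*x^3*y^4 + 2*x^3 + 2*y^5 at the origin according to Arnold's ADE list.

E_8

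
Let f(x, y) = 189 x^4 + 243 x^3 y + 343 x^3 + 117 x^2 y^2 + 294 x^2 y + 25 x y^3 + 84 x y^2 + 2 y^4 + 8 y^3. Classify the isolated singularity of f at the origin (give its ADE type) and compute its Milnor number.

The Hessian of f at 0 has rank 0. Corank 2; j^3 = (7*x + 2*y)^3 is a perfect cube, so E-series; the 4-jet and mu = 7 give E_7.

Type E_7, Milnor number mu = 7.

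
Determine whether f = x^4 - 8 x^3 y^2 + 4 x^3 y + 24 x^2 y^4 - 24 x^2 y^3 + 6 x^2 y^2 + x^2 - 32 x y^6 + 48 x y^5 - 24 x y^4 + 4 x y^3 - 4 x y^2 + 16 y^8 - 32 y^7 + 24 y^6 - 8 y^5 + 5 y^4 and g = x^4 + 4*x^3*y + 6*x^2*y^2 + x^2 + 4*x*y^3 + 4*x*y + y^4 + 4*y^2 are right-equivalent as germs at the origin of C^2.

The Hessian of f at 0 has rank 1. Corank 1: A-series; mu = 3 gives A_3. The Hessian of g at 0 has rank 1. Corank 1: A-series; mu = 3 gives A_3. Both have type A_3, hence right-equivalent.

Yes.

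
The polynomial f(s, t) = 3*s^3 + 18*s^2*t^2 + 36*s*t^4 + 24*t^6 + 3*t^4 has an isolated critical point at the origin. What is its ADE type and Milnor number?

Type E_6, Milnor number mu = 6.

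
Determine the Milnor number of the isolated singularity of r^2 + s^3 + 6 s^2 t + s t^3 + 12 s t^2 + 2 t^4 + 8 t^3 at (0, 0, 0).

7

The Hessian of f at 0 has rank 1. Corank 2; j^3 = (s + 2*t)^3 is a perfect cube, so E-series; the 4-jet and mu = 7 give E_7.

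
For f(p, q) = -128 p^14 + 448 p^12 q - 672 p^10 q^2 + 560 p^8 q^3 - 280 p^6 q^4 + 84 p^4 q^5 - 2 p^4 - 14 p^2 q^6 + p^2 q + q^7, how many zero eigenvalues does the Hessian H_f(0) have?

2

The Hessian at 0 is [[0, 0], [0, 0]] of rank 0; hence corank 2.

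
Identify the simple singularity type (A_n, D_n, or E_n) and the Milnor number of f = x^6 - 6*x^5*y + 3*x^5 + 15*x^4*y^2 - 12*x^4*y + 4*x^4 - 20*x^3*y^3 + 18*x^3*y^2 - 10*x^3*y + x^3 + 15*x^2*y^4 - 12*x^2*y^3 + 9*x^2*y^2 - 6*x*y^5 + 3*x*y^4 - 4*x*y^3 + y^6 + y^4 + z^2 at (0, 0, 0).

Type E_{6}, Milnor number mu = 6.

The Hessian of f at 0 has rank 1. Corank 2; j^3 = x^3 is a perfect cube, so E-series; the 4-jet and mu = 6 give E_6.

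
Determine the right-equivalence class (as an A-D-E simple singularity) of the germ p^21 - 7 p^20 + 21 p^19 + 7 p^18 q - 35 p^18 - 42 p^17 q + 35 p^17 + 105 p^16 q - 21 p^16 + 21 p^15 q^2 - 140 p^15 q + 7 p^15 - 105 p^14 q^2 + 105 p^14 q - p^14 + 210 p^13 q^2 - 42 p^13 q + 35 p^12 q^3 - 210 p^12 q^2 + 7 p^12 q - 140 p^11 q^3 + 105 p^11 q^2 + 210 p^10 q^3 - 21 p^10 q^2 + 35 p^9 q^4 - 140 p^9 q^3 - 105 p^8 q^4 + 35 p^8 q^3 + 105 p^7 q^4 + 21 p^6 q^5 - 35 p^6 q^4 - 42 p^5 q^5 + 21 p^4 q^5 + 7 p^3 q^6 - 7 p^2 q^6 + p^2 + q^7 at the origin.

The Hessian of f at 0 has rank 1. Corank 1: A-series; mu = 6 gives A_6.

A_{6}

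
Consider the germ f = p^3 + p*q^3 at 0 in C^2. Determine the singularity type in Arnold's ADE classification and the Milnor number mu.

The Hessian of f at 0 is [[0, 0], [0, 0]] with rank 0, so corank 2. A Groebner basis of the Jacobian ideal J(f) in C{p,q} is {p^3, p*q^2, 3*p^2 + q^3}; counting standard monomials gives mu = 7. Corank 2; j^3 = p^3 is a perfect cube, so E-series; the 4-jet and mu = 7 give E_7.

Type E_7, Milnor number mu = 7.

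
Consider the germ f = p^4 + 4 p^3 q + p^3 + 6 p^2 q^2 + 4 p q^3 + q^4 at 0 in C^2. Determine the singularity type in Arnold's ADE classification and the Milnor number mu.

Type E_{6}, Milnor number mu = 6.

The Hessian of f at 0 has rank 0. Corank 2; j^3 = p^3 is a perfect cube, so E-series; the 4-jet and mu = 6 give E_6.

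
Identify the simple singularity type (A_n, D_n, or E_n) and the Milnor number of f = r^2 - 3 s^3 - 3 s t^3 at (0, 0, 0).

The Hessian of f at 0 is [[0, 0, 0], [0, 0, 0], [0, 0, 2]] with rank 1, so corank 2. A Groebner basis of the Jacobian ideal J(f) in C{s,t,r} is {s^3, s*t^2, 3*s^2 + t^3, r}; counting standard monomials gives mu = 7. Corank 2; j^3 = -3*s^3 is a perfect cube, so E-series; the 4-jet and mu = 7 give E_7.

Type E_7, Milnor number mu = 7.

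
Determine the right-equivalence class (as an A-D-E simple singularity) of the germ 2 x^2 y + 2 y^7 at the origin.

D_{8}

The Hessian of f at 0 has rank 0. Corank 2; j^3 = 2*x^2*y has shape L^2 M (L != M), so D-series; mu = 8 gives D_8.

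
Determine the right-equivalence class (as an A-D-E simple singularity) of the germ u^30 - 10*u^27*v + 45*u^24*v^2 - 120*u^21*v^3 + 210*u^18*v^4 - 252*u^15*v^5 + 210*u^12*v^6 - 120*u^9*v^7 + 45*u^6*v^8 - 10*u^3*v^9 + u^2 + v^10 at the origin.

A_9

The Hessian of f at 0 has rank 1. Corank 1: A-series; mu = 9 gives A_9.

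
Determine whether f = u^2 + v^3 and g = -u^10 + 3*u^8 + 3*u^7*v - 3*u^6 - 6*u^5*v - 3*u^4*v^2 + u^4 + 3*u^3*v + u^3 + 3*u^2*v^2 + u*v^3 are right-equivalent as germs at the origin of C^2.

The Hessian of f at 0 has rank 1. Corank 1: A-series; mu = 2 gives A_2. The Hessian of g at 0 has rank 0. Corank 2; j^3 = u^3 is a perfect cube, so E-series; the 4-jet and mu = 7 give E_7. f is A_2 but g is E_7, hence not right-equivalent.

No.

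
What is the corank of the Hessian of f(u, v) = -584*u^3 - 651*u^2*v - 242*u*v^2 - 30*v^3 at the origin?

2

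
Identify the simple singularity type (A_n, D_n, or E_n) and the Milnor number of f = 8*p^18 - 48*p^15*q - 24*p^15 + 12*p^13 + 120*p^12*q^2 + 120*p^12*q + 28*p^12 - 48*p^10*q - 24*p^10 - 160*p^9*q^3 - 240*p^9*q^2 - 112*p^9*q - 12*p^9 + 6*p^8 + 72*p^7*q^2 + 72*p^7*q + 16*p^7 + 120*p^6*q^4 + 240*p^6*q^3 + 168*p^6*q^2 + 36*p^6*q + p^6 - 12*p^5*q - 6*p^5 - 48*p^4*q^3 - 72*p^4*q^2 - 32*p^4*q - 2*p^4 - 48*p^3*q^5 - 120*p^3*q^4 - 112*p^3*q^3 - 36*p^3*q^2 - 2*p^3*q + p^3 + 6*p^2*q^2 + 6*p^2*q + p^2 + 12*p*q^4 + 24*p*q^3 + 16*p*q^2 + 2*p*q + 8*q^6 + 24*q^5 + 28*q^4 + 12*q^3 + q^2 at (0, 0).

Type A_2, Milnor number mu = 2.

The Hessian of f at 0 is [[2, 2], [2, 2]] with rank 1, so corank 1. A Groebner basis of the Jacobian ideal J(f) in C{p,q} is {q^2, p + q}; counting standard monomials gives mu = 2. Corank 1: A-series; mu = 2 gives A_2.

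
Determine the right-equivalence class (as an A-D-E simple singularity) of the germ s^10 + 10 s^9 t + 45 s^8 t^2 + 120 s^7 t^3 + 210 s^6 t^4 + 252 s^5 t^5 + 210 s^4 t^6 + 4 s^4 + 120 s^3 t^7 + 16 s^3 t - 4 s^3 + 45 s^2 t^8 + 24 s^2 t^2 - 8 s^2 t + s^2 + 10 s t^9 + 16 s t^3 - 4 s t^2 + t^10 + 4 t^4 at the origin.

A9

The Hessian of f at 0 has rank 1. Corank 1: A-series; mu = 9 gives A_9.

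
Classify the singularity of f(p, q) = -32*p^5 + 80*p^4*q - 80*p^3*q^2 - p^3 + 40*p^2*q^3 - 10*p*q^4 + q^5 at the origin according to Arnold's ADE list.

E_{8}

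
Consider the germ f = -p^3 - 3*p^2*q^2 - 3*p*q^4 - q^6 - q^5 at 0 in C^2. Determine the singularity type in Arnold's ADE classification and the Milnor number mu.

The Hessian of f at 0 is [[0, 0], [0, 0]] with rank 0, so corank 2. A Groebner basis of the Jacobian ideal J(f) in C{p,q} is {q^4, p^3, p^2/2 + p*q^2}; counting standard monomials gives mu = 8. Corank 2; j^3 = -p^3 is a perfect cube, so E-series; the 5-jet and mu = 8 give E_8.

Type E_8, Milnor number mu = 8.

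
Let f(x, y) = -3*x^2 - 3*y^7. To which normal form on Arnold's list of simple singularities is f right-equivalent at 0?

A_{6}

The Hessian of f at 0 has rank 1. Corank 1: A-series; mu = 6 gives A_6.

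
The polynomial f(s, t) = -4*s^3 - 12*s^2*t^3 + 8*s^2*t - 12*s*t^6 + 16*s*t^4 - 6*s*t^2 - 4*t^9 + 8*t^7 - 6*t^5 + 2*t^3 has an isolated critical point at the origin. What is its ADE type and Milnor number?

The Hessian of f at 0 has rank 0. Corank 2; j^3 = -2*(s - t)*(2*s^2 - 2*s*t + t^2) splits into three distinct lines over C (the quadratic factor has nonzero discriminant), so D_4.

Type D4, Milnor number mu = 4.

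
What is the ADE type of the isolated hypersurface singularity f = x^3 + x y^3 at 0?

E7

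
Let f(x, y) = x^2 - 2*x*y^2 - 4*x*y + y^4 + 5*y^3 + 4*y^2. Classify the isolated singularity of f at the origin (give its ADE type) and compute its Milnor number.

Type A_2, Milnor number mu = 2.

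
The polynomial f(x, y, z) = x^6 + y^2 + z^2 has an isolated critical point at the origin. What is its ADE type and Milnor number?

The Hessian of f at 0 is [[0, 0, 0], [0, 2, 0], [0, 0, 2]] with rank 2, so corank 1. A Groebner basis of the Jacobian ideal J(f) in C{x,y,z} is {x^5, y, z}; counting standard monomials gives mu = 5. Corank 1: A-series; mu = 5 gives A_5.

Type A5, Milnor number mu = 5.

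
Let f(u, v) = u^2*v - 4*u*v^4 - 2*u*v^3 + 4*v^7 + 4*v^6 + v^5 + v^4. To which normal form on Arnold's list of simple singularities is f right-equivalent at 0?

D_5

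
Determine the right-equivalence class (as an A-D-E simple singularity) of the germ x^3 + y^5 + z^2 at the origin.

E8

The Hessian of f at 0 has rank 1. Corank 2; j^3 = x^3 is a perfect cube, so E-series; the 5-jet and mu = 8 give E_8.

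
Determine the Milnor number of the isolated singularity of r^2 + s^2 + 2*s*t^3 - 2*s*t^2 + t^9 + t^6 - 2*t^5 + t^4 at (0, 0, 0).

8

The Hessian of f at 0 is [[2, 0, 0], [0, 0, 0], [0, 0, 2]] with rank 2, so corank 1. A Groebner basis of the Jacobian ideal J(f) in C{s,t,r} is {s^2*t^2 + 2*s^2*t + 3*s^2 - 4*s*t^2 - s*t - s + t^2, s^3 + 3*s^2*t + 5*s^2 - 7*s*t^2 - 2*s*t - 2*s + 2*t^2, s + t^3 - t^2, r}; counting standard monomials gives mu = 8. Corank 1: A-series; mu = 8 gives A_8.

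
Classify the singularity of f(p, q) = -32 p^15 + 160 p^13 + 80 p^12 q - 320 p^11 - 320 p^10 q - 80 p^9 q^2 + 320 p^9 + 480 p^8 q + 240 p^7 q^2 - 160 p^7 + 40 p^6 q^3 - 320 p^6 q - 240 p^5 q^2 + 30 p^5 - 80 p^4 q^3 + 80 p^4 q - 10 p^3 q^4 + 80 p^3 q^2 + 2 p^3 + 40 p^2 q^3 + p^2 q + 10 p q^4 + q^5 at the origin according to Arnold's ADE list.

D_6

The Hessian of f at 0 has rank 0. Corank 2; j^3 = p^2*(2*p + q) has shape L^2 M (L != M), so D-series; mu = 6 gives D_6.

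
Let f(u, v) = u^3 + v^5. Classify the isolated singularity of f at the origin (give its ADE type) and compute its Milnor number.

Type E8, Milnor number mu = 8.

The Hessian of f at 0 has rank 0. Corank 2; j^3 = u^3 is a perfect cube, so E-series; the 5-jet and mu = 8 give E_8.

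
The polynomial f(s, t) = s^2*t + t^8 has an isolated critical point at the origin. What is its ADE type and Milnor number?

Type D_{9}, Milnor number mu = 9.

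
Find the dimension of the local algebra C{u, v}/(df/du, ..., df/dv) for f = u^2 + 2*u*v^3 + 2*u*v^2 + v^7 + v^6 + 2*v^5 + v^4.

6

The Hessian of f at 0 has rank 1. Corank 1: A-series; mu = 6 gives A_6.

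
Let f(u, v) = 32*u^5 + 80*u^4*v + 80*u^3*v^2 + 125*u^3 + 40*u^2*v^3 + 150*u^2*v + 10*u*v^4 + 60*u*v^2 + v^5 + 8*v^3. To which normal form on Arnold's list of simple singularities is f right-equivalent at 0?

The Hessian of f at 0 has rank 0. Corank 2; j^3 = (5*u + 2*v)^3 is a perfect cube, so E-series; the 5-jet and mu = 8 give E_8.

E8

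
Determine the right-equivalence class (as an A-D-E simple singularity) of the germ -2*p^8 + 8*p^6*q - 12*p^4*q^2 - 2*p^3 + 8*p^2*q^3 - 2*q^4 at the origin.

E_6

The Hessian of f at 0 is [[0, 0], [0, 0]] with rank 0, so corank 2. A Groebner basis of the Jacobian ideal J(f) in C{p,q} is {q^3, p^2}; counting standard monomials gives mu = 6. Corank 2; j^3 = -2*p^3 is a perfect cube, so E-series; the 4-jet and mu = 6 give E_6.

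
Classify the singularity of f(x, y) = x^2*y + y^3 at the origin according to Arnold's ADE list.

The Hessian of f at 0 has rank 0. Corank 2; j^3 = y*(x^2 + y^2) splits into three distinct lines over C (the quadratic factor has nonzero discriminant), so D_4.

D4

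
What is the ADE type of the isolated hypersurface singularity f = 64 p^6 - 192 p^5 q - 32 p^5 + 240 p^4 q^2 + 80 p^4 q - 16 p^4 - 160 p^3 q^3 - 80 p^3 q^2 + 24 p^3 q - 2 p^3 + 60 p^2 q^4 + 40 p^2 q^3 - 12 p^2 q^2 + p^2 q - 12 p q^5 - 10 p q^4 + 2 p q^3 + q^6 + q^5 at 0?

D7

The Hessian of f at 0 has rank 0. Corank 2; j^3 = -p^2*(2*p - q) has shape L^2 M (L != M), so D-series; mu = 7 gives D_7.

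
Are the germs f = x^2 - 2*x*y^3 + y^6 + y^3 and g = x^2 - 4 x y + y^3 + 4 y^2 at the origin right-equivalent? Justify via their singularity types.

The Hessian of f at 0 is [[2, 0], [0, 0]] with rank 1, so corank 1. A Groebner basis of the Jacobian ideal J(f) in C{x,y} is {y^2, x}; counting standard monomials gives mu = 2. Corank 1: A-series; mu = 2 gives A_2. The Hessian of g at 0 is [[2, -4], [-4, 8]] with rank 1, so corank 1. A Groebner basis of the Jacobian ideal J(g) in C{x,y} is {y^2, x - 2*y}; counting standard monomials gives mu = 2. Corank 1: A-series; mu = 2 gives A_2. Both have type A_2, hence right-equivalent.

Yes.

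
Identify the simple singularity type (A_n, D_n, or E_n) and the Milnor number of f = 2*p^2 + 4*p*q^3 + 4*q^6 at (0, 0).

Type A5, Milnor number mu = 5.

The Hessian of f at 0 is [[4, 0], [0, 0]] with rank 1, so corank 1. A Groebner basis of the Jacobian ideal J(f) in C{p,q} is {p*q^2, p + q^3, p^2}; counting standard monomials gives mu = 5. Corank 1: A-series; mu = 5 gives A_5.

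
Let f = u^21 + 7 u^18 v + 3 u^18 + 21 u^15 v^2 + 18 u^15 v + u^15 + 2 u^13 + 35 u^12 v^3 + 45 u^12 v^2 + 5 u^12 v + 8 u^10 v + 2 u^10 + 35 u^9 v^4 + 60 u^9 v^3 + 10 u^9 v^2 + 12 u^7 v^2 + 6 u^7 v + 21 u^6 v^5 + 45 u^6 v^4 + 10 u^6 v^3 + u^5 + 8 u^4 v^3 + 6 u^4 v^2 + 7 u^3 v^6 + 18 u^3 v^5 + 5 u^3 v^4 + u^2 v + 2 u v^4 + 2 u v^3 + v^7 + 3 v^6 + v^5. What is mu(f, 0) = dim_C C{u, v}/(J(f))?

The Hessian of f at 0 has rank 0. Corank 2; j^3 = u^2*v has shape L^2 M (L != M), so D-series; mu = 7 gives D_7.

7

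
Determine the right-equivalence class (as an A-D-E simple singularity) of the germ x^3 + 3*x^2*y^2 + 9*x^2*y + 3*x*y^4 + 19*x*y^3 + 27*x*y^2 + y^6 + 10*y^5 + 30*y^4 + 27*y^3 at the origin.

The Hessian of f at 0 is [[0, 0], [0, 0]] with rank 0, so corank 2. A Groebner basis of the Jacobian ideal J(f) in C{x,y} is {-x^2 - 6*x*y + y^4 - y^3/3 - 9*y^2, x^3 + 24*x^2 + 144*x*y + 35*y^3 + 216*y^2, x^2*y - 17*x^2/3 - 34*x*y - 98*y^3/9 - 51*y^2, x^2 + x*y^2 + 6*x*y + 10*y^3/3 + 9*y^2}; counting standard monomials gives mu = 7. Corank 2; j^3 = (x + 3*y)^3 is a perfect cube, so E-series; the 4-jet and mu = 7 give E_7.

E_7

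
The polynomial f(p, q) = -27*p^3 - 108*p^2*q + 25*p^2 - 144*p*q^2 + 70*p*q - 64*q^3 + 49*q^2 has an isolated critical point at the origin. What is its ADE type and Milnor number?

Type A_{2}, Milnor number mu = 2.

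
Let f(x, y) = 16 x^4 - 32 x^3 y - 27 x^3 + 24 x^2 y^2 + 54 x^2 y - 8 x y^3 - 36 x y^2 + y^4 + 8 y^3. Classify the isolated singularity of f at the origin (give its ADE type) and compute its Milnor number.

Type E6, Milnor number mu = 6.

The Hessian of f at 0 has rank 0. Corank 2; j^3 = -(3*x - 2*y)^3 is a perfect cube, so E-series; the 4-jet and mu = 6 give E_6.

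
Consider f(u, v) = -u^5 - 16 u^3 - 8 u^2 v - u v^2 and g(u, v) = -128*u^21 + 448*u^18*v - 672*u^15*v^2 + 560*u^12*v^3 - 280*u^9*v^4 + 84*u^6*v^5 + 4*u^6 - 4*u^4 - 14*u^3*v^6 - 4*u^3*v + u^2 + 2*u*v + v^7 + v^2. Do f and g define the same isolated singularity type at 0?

No.

The Hessian of f at 0 has rank 0. Corank 2; j^3 = -u*(4*u + v)^2 has shape L^2 M (L != M), so D-series; mu = 6 gives D_6. The Hessian of g at 0 has rank 1. Corank 1: A-series; mu = 6 gives A_6. f is D_6 but g is A_6, hence not right-equivalent.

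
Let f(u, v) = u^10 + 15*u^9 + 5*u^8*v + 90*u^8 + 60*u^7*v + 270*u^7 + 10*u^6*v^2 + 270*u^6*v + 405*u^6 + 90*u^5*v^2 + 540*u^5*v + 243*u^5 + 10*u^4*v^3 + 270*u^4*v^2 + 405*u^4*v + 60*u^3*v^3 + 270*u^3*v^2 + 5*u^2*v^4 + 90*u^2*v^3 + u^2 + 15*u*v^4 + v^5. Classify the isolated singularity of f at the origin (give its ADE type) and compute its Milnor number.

Type A4, Milnor number mu = 4.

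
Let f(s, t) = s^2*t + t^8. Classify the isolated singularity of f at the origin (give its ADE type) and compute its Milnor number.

Type D_{9}, Milnor number mu = 9.

The Hessian of f at 0 has rank 0. Corank 2; j^3 = s^2*t has shape L^2 M (L != M), so D-series; mu = 9 gives D_9.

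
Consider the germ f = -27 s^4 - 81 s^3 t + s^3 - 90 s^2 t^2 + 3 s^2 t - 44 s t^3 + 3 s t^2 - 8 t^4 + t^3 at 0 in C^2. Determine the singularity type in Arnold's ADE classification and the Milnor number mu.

The Hessian of f at 0 has rank 0. Corank 2; j^3 = (s + t)^3 is a perfect cube, so E-series; the 4-jet and mu = 7 give E_7.

Type E_{7}, Milnor number mu = 7.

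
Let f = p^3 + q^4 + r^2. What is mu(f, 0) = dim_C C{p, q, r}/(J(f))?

6

The Hessian of f at 0 has rank 1. Corank 2; j^3 = p^3 is a perfect cube, so E-series; the 4-jet and mu = 6 give E_6.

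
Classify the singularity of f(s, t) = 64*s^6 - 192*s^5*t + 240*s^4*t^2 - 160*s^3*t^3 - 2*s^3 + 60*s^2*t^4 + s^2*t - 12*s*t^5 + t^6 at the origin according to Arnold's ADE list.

D_7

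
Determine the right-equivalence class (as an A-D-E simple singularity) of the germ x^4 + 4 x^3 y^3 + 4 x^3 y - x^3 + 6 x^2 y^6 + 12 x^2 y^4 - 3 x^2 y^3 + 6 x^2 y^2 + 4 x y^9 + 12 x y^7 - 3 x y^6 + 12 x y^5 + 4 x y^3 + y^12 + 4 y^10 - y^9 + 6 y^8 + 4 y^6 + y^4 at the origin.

E6

The Hessian of f at 0 is [[0, 0], [0, 0]] with rank 0, so corank 2. A Groebner basis of the Jacobian ideal J(f) in C{x,y} is {y^4, x*y^2 + y^3/3, x^2}; counting standard monomials gives mu = 6. Corank 2; j^3 = -x^3 is a perfect cube, so E-series; the 4-jet and mu = 6 give E_6.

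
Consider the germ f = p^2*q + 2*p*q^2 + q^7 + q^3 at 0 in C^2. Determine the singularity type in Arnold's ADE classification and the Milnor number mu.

The Hessian of f at 0 is [[0, 0], [0, 0]] with rank 0, so corank 2. A Groebner basis of the Jacobian ideal J(f) in C{p,q} is {p^2/7 + q^6 - q^2/7, p^3 + q^3, p*q + q^2}; counting standard monomials gives mu = 8. Corank 2; j^3 = q*(p + q)^2 has shape L^2 M (L != M), so D-series; mu = 8 gives D_8.

Type D8, Milnor number mu = 8.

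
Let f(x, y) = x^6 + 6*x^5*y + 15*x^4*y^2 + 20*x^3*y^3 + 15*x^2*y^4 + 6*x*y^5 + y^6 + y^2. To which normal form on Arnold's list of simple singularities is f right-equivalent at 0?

The Hessian of f at 0 is [[0, 0], [0, 2]] with rank 1, so corank 1. A Groebner basis of the Jacobian ideal J(f) in C{x,y} is {x^5, y}; counting standard monomials gives mu = 5. Corank 1: A-series; mu = 5 gives A_5.

A_{5}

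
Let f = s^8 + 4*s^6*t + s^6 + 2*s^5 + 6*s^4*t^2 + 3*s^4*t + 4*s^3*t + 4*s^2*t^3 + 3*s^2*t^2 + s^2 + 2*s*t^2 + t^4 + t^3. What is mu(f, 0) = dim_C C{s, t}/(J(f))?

The Hessian of f at 0 has rank 1. Corank 1: A-series; mu = 2 gives A_2.

2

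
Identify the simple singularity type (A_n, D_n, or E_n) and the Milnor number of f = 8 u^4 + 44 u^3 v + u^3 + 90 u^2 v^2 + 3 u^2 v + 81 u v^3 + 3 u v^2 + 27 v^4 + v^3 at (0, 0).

The Hessian of f at 0 has rank 0. Corank 2; j^3 = (u + v)^3 is a perfect cube, so E-series; the 4-jet and mu = 7 give E_7.

Type E7, Milnor number mu = 7.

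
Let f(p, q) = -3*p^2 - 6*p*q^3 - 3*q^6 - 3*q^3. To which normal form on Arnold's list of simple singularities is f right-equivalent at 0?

A_2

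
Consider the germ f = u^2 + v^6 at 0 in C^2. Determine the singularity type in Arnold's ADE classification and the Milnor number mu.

Type A_5, Milnor number mu = 5.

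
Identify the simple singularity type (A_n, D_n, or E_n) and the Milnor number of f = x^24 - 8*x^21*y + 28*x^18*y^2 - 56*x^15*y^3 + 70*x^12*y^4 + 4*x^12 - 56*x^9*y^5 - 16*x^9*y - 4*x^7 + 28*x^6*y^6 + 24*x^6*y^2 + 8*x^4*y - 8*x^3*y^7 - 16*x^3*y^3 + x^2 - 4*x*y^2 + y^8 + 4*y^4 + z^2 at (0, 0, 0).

Type A7, Milnor number mu = 7.

The Hessian of f at 0 has rank 2. Corank 1: A-series; mu = 7 gives A_7.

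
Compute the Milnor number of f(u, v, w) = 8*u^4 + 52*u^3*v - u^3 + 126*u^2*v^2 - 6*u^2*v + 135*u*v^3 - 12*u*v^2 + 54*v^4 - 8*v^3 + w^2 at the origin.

7

The Hessian of f at 0 has rank 1. Corank 2; j^3 = -(u + 2*v)^3 is a perfect cube, so E-series; the 4-jet and mu = 7 give E_7.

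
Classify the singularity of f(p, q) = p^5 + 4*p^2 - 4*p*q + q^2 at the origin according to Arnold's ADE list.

A_4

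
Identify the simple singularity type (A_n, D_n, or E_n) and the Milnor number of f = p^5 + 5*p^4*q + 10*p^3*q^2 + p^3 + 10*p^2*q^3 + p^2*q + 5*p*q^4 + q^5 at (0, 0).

Type D_6, Milnor number mu = 6.

The Hessian of f at 0 is [[0, 0], [0, 0]] with rank 0, so corank 2. A Groebner basis of the Jacobian ideal J(f) in C{p,q} is {-p*q/5 + q^4, p*q^2, p^2 + p*q}; counting standard monomials gives mu = 6. Corank 2; j^3 = p^2*(p + q) has shape L^2 M (L != M), so D-series; mu = 6 gives D_6.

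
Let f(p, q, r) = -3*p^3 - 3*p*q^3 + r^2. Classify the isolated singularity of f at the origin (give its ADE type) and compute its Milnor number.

The Hessian of f at 0 has rank 1. Corank 2; j^3 = -3*p^3 is a perfect cube, so E-series; the 4-jet and mu = 7 give E_7.

Type E_7, Milnor number mu = 7.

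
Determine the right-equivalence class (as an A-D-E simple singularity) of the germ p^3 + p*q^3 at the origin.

E_7

The Hessian of f at 0 is [[0, 0], [0, 0]] with rank 0, so corank 2. A Groebner basis of the Jacobian ideal J(f) in C{p,q} is {p^3, p*q^2, 3*p^2 + q^3}; counting standard monomials gives mu = 7. Corank 2; j^3 = p^3 is a perfect cube, so E-series; the 4-jet and mu = 7 give E_7.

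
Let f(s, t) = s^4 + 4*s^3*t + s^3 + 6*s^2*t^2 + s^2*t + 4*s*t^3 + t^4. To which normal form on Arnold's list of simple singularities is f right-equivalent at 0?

D5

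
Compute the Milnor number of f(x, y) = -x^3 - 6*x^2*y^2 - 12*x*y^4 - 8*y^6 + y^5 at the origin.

The Hessian of f at 0 is [[0, 0], [0, 0]] with rank 0, so corank 2. A Groebner basis of the Jacobian ideal J(f) in C{x,y} is {y^4, x^3, x^2/4 + x*y^2}; counting standard monomials gives mu = 8. Corank 2; j^3 = -x^3 is a perfect cube, so E-series; the 5-jet and mu = 8 give E_8.

8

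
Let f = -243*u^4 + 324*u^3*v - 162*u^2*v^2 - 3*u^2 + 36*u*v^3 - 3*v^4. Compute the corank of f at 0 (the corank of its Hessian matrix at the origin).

Hessian at 0 has rank 1.

1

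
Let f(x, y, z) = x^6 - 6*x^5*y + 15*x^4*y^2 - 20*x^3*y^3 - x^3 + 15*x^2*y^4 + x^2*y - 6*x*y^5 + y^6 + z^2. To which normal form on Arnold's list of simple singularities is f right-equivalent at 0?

D7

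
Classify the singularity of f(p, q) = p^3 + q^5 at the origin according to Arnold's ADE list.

E_8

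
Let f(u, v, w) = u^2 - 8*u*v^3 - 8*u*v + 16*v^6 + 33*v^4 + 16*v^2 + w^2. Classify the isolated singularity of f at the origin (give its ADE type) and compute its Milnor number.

The Hessian of f at 0 has rank 2. Corank 1: A-series; mu = 3 gives A_3.

Type A3, Milnor number mu = 3.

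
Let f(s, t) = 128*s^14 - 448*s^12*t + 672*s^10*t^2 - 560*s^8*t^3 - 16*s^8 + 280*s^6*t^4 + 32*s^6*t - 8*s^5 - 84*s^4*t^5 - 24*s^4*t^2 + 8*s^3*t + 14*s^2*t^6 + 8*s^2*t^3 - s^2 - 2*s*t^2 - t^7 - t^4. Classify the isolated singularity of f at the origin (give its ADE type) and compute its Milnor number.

Type A_{6}, Milnor number mu = 6.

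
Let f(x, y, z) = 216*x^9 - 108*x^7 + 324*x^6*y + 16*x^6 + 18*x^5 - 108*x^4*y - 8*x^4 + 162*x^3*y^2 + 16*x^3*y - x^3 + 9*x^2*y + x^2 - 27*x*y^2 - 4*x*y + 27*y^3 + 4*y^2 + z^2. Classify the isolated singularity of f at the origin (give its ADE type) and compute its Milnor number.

Type A_2, Milnor number mu = 2.

The Hessian of f at 0 has rank 2. Corank 1: A-series; mu = 2 gives A_2.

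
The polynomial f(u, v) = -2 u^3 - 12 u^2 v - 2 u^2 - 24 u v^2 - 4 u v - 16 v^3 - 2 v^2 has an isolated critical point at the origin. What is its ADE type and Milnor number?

The Hessian of f at 0 is [[-4, -4], [-4, -4]] with rank 1, so corank 1. A Groebner basis of the Jacobian ideal J(f) in C{u,v} is {v^2, u + v}; counting standard monomials gives mu = 2. Corank 1: A-series; mu = 2 gives A_2.

Type A2, Milnor number mu = 2.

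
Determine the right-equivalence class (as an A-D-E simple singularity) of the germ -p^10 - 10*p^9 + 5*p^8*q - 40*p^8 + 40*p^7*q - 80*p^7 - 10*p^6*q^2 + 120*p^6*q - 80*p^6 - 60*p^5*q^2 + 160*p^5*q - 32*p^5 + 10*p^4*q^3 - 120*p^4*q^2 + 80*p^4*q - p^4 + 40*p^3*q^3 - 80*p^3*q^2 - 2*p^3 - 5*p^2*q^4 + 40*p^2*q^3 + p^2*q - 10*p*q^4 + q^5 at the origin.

The Hessian of f at 0 has rank 0. Corank 2; j^3 = -p^2*(2*p - q) has shape L^2 M (L != M), so D-series; mu = 6 gives D_6.

D_6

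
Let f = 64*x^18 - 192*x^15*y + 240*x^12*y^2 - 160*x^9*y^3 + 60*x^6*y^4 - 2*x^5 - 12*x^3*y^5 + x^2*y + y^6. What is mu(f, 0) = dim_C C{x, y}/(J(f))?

7

The Hessian of f at 0 has rank 0. Corank 2; j^3 = x^2*y has shape L^2 M (L != M), so D-series; mu = 7 gives D_7.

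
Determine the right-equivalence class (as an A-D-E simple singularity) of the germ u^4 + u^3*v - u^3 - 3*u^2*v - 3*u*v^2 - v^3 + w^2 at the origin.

E7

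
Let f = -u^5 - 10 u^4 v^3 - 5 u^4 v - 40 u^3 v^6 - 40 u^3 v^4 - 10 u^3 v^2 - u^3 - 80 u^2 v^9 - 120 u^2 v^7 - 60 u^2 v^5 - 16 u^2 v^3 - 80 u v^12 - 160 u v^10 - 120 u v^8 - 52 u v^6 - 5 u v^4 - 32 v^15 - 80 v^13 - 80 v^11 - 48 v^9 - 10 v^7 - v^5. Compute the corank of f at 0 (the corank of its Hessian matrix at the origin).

Hessian at 0 has rank 0.

2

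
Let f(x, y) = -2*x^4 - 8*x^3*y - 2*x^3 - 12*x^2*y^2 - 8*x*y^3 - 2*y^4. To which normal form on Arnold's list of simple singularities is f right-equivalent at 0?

E_{6}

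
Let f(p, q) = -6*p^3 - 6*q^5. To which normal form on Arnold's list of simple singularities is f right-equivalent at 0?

E_8

The Hessian of f at 0 has rank 0. Corank 2; j^3 = -6*p^3 is a perfect cube, so E-series; the 5-jet and mu = 8 give E_8.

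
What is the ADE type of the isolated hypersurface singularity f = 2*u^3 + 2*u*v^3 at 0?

E7

The Hessian of f at 0 is [[0, 0], [0, 0]] with rank 0, so corank 2. A Groebner basis of the Jacobian ideal J(f) in C{u,v} is {u^3, u*v^2, 3*u^2 + v^3}; counting standard monomials gives mu = 7. Corank 2; j^3 = 2*u^3 is a perfect cube, so E-series; the 4-jet and mu = 7 give E_7.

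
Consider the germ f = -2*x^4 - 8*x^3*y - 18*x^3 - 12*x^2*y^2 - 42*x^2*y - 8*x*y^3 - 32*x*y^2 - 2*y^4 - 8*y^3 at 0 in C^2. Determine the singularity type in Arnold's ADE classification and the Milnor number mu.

The Hessian of f at 0 has rank 0. Corank 2; j^3 = -2*(x + y)*(3*x + 2*y)^2 has shape L^2 M (L != M), so D-series; mu = 5 gives D_5.

Type D_5, Milnor number mu = 5.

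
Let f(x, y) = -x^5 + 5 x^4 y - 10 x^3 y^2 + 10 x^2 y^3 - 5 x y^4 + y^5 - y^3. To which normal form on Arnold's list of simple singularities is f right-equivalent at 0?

The Hessian of f at 0 has rank 0. Corank 2; j^3 = -y^3 is a perfect cube, so E-series; the 5-jet and mu = 8 give E_8.

E8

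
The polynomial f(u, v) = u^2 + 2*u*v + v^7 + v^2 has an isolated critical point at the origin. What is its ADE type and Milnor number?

Type A_{6}, Milnor number mu = 6.

The Hessian of f at 0 has rank 1. Corank 1: A-series; mu = 6 gives A_6.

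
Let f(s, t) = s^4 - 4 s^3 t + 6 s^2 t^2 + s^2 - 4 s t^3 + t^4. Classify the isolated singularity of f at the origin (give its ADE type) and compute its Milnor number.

Type A_{3}, Milnor number mu = 3.

The Hessian of f at 0 has rank 1. Corank 1: A-series; mu = 3 gives A_3.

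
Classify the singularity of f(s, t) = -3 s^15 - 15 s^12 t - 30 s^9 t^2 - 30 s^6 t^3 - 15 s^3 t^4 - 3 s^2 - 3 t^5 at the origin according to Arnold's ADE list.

A_4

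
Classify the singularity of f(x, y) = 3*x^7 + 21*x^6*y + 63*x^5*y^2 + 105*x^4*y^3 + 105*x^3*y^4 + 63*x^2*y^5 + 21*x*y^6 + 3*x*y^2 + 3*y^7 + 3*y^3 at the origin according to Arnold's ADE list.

D8

The Hessian of f at 0 has rank 0. Corank 2; j^3 = 3*y^2*(x + y) has shape L^2 M (L != M), so D-series; mu = 8 gives D_8.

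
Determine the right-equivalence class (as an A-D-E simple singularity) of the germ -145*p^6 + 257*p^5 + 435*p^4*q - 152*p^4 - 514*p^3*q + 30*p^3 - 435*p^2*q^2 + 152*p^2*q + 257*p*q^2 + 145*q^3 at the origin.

D_{4}

The Hessian of f at 0 is [[0, 0], [0, 0]] with rank 0, so corank 2. A Groebner basis of the Jacobian ideal J(f) in C{p,q} is {q^3, p^2 - 71*q^2/26, p*q + 43*q^2/26}; counting standard monomials gives mu = 4. Corank 2; j^3 = (3*p + 5*q)*(10*p^2 + 34*p*q + 29*q^2) splits into three distinct lines over C (the quadratic factor has nonzero discriminant), so D_4.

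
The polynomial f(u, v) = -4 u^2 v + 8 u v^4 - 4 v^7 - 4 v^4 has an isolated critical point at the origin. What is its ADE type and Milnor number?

Type D_5, Milnor number mu = 5.

The Hessian of f at 0 is [[0, 0], [0, 0]] with rank 0, so corank 2. A Groebner basis of the Jacobian ideal J(f) in C{u,v} is {u^3, u^2/4 + v^3, u*v}; counting standard monomials gives mu = 5. Corank 2; j^3 = -4*u^2*v has shape L^2 M (L != M), so D-series; mu = 5 gives D_5.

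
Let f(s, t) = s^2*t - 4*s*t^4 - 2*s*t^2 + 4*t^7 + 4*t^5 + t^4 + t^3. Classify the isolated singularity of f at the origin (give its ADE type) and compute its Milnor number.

Type D_{5}, Milnor number mu = 5.

The Hessian of f at 0 is [[0, 0], [0, 0]] with rank 0, so corank 2. A Groebner basis of the Jacobian ideal J(f) in C{s,t} is {s^3 + s^2/4 - t^2/4, s^2/4 + t^3 - t^2/4, s*t - t^2}; counting standard monomials gives mu = 5. Corank 2; j^3 = t*(s - t)^2 has shape L^2 M (L != M), so D-series; mu = 5 gives D_5.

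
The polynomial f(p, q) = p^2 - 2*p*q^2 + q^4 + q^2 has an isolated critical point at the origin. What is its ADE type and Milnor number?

Type A_{1}, Milnor number mu = 1.

The Hessian of f at 0 is [[2, 0], [0, 2]] with rank 2, so corank 0. A Groebner basis of the Jacobian ideal J(f) in C{p,q} is {p, q}; counting standard monomials gives mu = 1. Corank 0: nondegenerate Morse point, so A_1.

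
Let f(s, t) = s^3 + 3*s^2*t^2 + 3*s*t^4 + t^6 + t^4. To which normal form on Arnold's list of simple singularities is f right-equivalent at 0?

E_6

The Hessian of f at 0 has rank 0. Corank 2; j^3 = s^3 is a perfect cube, so E-series; the 4-jet and mu = 6 give E_6.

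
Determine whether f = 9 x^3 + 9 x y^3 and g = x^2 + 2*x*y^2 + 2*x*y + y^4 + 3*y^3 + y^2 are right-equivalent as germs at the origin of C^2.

The Hessian of f at 0 has rank 0. Corank 2; j^3 = 9*x^3 is a perfect cube, so E-series; the 4-jet and mu = 7 give E_7. The Hessian of g at 0 has rank 1. Corank 1: A-series; mu = 2 gives A_2. f is E_7 but g is A_2, hence not right-equivalent.

No.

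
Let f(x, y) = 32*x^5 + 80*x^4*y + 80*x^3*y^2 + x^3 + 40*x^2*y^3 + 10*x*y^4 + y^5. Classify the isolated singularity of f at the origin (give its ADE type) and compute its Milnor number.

Type E8, Milnor number mu = 8.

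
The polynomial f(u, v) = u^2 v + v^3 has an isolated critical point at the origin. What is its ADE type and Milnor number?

The Hessian of f at 0 has rank 0. Corank 2; j^3 = v*(u^2 + v^2) splits into three distinct lines over C (the quadratic factor has nonzero discriminant), so D_4.

Type D4, Milnor number mu = 4.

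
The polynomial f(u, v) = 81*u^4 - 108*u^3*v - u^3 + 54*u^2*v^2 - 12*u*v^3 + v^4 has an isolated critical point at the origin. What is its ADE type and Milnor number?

Type E_6, Milnor number mu = 6.

The Hessian of f at 0 is [[0, 0], [0, 0]] with rank 0, so corank 2. A Groebner basis of the Jacobian ideal J(f) in C{u,v} is {v^4, u*v^2 - v^3/9, u^2}; counting standard monomials gives mu = 6. Corank 2; j^3 = -u^3 is a perfect cube, so E-series; the 4-jet and mu = 6 give E_6.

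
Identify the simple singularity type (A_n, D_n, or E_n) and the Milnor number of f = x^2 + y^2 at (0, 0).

The Hessian of f at 0 has rank 2. Corank 0: nondegenerate Morse point, so A_1.

Type A_1, Milnor number mu = 1.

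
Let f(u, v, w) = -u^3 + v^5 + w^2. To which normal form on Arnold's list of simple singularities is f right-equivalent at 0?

E8

The Hessian of f at 0 is [[0, 0, 0], [0, 0, 0], [0, 0, 2]] with rank 1, so corank 2. A Groebner basis of the Jacobian ideal J(f) in C{u,v,w} is {v^4, u^2, w}; counting standard monomials gives mu = 8. Corank 2; j^3 = -u^3 is a perfect cube, so E-series; the 5-jet and mu = 8 give E_8.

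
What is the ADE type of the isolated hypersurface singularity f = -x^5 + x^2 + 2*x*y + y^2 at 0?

A_{4}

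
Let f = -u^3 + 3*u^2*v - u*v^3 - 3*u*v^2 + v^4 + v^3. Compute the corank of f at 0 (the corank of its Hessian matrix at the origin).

The Hessian at 0 is [[0, 0], [0, 0]] of rank 0; hence corank 2.

2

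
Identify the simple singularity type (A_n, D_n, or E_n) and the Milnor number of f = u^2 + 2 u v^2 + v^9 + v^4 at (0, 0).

Type A_{8}, Milnor number mu = 8.

The Hessian of f at 0 has rank 1. Corank 1: A-series; mu = 8 gives A_8.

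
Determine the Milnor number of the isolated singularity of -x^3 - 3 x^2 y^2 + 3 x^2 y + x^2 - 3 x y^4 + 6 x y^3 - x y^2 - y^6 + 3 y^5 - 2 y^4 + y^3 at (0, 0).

2

The Hessian of f at 0 is [[2, 0], [0, 0]] with rank 1, so corank 1. A Groebner basis of the Jacobian ideal J(f) in C{x,y} is {y^2, x}; counting standard monomials gives mu = 2. Corank 1: A-series; mu = 2 gives A_2.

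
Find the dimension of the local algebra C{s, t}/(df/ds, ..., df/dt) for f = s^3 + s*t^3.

7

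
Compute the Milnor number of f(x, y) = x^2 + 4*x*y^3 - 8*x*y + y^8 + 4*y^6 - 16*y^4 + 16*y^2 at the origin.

7

The Hessian of f at 0 has rank 1. Corank 1: A-series; mu = 7 gives A_7.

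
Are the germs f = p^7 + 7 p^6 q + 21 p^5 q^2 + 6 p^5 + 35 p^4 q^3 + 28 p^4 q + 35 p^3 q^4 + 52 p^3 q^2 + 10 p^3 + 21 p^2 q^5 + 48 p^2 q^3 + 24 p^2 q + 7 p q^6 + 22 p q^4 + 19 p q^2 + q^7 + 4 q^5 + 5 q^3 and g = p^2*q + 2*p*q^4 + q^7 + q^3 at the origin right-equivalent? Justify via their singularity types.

Yes.

The Hessian of f at 0 has rank 0. Corank 2; j^3 = (p + q)*(10*p^2 + 14*p*q + 5*q^2) splits into three distinct lines over C (the quadratic factor has nonzero discriminant), so D_4. The Hessian of g at 0 has rank 0. Corank 2; j^3 = q*(p^2 + q^2) splits into three distinct lines over C (the quadratic factor has nonzero discriminant), so D_4. Both have type D_4, hence right-equivalent.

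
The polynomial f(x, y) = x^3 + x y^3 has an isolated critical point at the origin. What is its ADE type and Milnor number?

Type E_{7}, Milnor number mu = 7.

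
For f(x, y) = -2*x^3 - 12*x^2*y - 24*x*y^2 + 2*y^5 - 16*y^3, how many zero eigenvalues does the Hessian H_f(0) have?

2

The Hessian at 0 is [[0, 0], [0, 0]] of rank 0; hence corank 2.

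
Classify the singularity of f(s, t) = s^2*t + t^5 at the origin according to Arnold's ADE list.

D_{6}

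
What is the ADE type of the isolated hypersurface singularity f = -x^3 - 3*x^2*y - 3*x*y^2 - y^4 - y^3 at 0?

The Hessian of f at 0 is [[0, 0], [0, 0]] with rank 0, so corank 2. A Groebner basis of the Jacobian ideal J(f) in C{x,y} is {y^3, x^2 + 2*x*y + y^2}; counting standard monomials gives mu = 6. Corank 2; j^3 = -(x + y)^3 is a perfect cube, so E-series; the 4-jet and mu = 6 give E_6.

E_6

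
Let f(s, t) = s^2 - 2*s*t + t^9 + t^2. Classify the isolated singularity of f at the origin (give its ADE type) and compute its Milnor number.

Type A_8, Milnor number mu = 8.

The Hessian of f at 0 has rank 1. Corank 1: A-series; mu = 8 gives A_8.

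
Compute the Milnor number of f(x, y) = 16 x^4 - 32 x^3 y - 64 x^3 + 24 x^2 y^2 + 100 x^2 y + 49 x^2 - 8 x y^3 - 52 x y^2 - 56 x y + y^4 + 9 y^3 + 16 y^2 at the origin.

The Hessian of f at 0 is [[98, -56], [-56, 32]] with rank 1, so corank 1. A Groebner basis of the Jacobian ideal J(f) in C{x,y} is {y^2, x - 4*y/7}; counting standard monomials gives mu = 2. Corank 1: A-series; mu = 2 gives A_2.

2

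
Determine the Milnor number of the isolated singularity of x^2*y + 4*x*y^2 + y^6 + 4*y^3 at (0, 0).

The Hessian of f at 0 is [[0, 0], [0, 0]] with rank 0, so corank 2. A Groebner basis of the Jacobian ideal J(f) in C{x,y} is {x^2/6 + y^5 - 2*y^2/3, x^3 + 8*y^3, x*y + 2*y^2}; counting standard monomials gives mu = 7. Corank 2; j^3 = y*(x + 2*y)^2 has shape L^2 M (L != M), so D-series; mu = 7 gives D_7.

7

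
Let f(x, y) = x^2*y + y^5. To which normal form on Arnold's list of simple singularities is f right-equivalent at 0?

D_{6}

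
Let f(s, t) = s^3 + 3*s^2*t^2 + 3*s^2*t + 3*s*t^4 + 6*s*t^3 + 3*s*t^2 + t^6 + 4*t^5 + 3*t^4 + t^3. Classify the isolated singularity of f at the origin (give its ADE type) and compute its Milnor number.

Type E_8, Milnor number mu = 8.

The Hessian of f at 0 has rank 0. Corank 2; j^3 = (s + t)^3 is a perfect cube, so E-series; the 5-jet and mu = 8 give E_8.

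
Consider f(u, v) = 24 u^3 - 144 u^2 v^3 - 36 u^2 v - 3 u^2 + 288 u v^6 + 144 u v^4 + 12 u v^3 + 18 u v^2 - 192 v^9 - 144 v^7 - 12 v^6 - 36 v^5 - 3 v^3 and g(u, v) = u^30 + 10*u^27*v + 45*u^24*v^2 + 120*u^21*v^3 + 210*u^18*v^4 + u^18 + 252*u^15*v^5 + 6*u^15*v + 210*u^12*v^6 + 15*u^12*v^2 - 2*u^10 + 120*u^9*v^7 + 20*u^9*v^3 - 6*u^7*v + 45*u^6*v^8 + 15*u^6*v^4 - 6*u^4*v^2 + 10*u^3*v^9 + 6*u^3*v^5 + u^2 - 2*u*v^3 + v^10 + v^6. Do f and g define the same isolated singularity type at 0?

No.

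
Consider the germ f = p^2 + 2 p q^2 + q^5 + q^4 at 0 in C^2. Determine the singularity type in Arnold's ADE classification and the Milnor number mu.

Type A_{4}, Milnor number mu = 4.

The Hessian of f at 0 has rank 1. Corank 1: A-series; mu = 4 gives A_4.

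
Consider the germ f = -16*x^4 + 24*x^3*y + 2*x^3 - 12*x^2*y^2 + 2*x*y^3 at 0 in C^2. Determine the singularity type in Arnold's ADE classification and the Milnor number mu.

The Hessian of f at 0 has rank 0. Corank 2; j^3 = 2*x^3 is a perfect cube, so E-series; the 4-jet and mu = 7 give E_7.

Type E_7, Milnor number mu = 7.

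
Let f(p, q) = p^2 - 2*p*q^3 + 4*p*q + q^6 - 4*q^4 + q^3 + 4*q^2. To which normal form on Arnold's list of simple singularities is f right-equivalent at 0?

A_{2}

The Hessian of f at 0 is [[2, 4], [4, 8]] with rank 1, so corank 1. A Groebner basis of the Jacobian ideal J(f) in C{p,q} is {q^2, p + 2*q}; counting standard monomials gives mu = 2. Corank 1: A-series; mu = 2 gives A_2.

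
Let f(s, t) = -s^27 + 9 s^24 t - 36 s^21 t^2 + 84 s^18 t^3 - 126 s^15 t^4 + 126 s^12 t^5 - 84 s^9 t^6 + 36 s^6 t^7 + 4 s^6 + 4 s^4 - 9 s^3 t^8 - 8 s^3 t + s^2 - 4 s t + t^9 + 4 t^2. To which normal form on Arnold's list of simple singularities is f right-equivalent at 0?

The Hessian of f at 0 has rank 1. Corank 1: A-series; mu = 8 gives A_8.

A_{8}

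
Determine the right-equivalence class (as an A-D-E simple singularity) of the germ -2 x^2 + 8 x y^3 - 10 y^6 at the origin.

A_{5}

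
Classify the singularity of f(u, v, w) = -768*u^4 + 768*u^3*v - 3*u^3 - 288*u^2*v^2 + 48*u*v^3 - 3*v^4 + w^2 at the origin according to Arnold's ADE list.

E6

The Hessian of f at 0 is [[0, 0, 0], [0, 0, 0], [0, 0, 2]] with rank 1, so corank 2. A Groebner basis of the Jacobian ideal J(f) in C{u,v,w} is {v^4, u*v^2 - v^3/12, u^2, w}; counting standard monomials gives mu = 6. Corank 2; j^3 = -3*u^3 is a perfect cube, so E-series; the 4-jet and mu = 6 give E_6.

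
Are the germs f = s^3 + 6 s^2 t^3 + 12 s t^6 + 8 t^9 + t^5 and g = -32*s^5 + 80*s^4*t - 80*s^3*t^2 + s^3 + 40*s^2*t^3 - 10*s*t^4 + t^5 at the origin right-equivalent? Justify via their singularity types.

Yes.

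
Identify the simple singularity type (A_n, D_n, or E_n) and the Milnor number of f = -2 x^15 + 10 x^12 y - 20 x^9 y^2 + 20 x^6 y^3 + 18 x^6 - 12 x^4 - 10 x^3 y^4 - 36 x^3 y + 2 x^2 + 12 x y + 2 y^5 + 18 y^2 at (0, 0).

Type A4, Milnor number mu = 4.

The Hessian of f at 0 has rank 1. Corank 1: A-series; mu = 4 gives A_4.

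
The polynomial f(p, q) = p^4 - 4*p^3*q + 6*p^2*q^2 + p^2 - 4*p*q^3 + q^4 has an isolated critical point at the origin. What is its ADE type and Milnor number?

The Hessian of f at 0 is [[2, 0], [0, 0]] with rank 1, so corank 1. A Groebner basis of the Jacobian ideal J(f) in C{p,q} is {q^3, p}; counting standard monomials gives mu = 3. Corank 1: A-series; mu = 3 gives A_3.

Type A_3, Milnor number mu = 3.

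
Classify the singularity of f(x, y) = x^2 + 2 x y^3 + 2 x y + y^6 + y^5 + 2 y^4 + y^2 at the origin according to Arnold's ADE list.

A_{4}

The Hessian of f at 0 is [[2, 2], [2, 2]] with rank 1, so corank 1. A Groebner basis of the Jacobian ideal J(f) in C{x,y} is {x + y^3 + y, x^2 - y^2, x*y + y^2}; counting standard monomials gives mu = 4. Corank 1: A-series; mu = 4 gives A_4.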